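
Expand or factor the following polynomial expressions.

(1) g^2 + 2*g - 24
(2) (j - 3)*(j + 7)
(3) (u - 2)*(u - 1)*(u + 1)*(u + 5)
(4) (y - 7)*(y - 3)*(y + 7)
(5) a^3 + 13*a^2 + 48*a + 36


(1) = (g - 4)*(g + 6)
(2) = j^2 + 4*j - 21
(3) = u^4 + 3*u^3 - 11*u^2 - 3*u + 10
(4) = y^3 - 3*y^2 - 49*y + 147
(5) = (a + 1)*(a + 6)^2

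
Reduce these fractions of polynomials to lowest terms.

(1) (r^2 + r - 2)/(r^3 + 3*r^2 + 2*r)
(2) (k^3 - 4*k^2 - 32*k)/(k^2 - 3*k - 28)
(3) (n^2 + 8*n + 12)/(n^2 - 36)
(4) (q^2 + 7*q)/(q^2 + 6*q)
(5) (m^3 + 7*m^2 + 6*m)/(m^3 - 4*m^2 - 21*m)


(1) = (r - 1)/(r^2 + r)
(2) = (k^2 - 8*k)/(k - 7)
(3) = (n + 2)/(n - 6)
(4) = (q + 7)/(q + 6)
(5) = (m^2 + 7*m + 6)/(m^2 - 4*m - 21)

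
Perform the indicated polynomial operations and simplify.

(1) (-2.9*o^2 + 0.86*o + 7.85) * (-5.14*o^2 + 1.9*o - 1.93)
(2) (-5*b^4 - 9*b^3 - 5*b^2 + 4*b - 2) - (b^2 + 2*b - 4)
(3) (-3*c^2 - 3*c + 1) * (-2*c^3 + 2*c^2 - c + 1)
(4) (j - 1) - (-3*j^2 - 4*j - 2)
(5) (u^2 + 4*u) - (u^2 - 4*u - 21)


(1) = 14.906*o^4 - 9.9304*o^3 - 33.118*o^2 + 13.2552*o - 15.1505
(2) = -5*b^4 - 9*b^3 - 6*b^2 + 2*b + 2
(3) = 6*c^5 - 5*c^3 + 2*c^2 - 4*c + 1
(4) = 3*j^2 + 5*j + 1
(5) = 8*u + 21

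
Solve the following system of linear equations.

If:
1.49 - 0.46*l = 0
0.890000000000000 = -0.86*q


Then:
l = 3.24
q = -1.03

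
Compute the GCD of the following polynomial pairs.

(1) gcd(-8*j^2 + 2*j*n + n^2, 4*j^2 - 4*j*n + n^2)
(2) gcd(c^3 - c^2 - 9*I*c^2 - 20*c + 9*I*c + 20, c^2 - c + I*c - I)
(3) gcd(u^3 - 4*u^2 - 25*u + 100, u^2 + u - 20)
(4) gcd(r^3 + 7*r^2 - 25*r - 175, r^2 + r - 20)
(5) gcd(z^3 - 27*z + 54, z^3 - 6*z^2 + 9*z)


(1) = 2*j - n
(2) = gcd((c - 1)*(c - 5*I)*(c - 4*I), (c - 1)*(c + I)) = c - 1
(3) = gcd((u - 5)*(u - 4)*(u + 5), (u - 4)*(u + 5)) = u^2 + u - 20
(4) = gcd((r - 5)*(r + 5)*(r + 7), (r - 4)*(r + 5)) = r + 5
(5) = z^2 - 6*z + 9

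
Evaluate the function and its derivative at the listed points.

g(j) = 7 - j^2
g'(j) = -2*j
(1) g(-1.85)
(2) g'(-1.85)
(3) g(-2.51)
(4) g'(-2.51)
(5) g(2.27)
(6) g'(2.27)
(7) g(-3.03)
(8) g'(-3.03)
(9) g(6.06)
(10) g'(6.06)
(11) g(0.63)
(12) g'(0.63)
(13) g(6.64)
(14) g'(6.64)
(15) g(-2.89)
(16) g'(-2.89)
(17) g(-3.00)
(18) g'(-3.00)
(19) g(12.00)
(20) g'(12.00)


(1) = 3.58
(2) = 3.70
(3) = 0.70
(4) = 5.02
(5) = 1.85
(6) = -4.54
(7) = -2.18
(8) = 6.06
(9) = -29.72
(10) = -12.12
(11) = 6.60
(12) = -1.26
(13) = -37.09
(14) = -13.28
(15) = -1.35
(16) = 5.78
(17) = -2.00
(18) = 6.00
(19) = -137.00
(20) = -24.00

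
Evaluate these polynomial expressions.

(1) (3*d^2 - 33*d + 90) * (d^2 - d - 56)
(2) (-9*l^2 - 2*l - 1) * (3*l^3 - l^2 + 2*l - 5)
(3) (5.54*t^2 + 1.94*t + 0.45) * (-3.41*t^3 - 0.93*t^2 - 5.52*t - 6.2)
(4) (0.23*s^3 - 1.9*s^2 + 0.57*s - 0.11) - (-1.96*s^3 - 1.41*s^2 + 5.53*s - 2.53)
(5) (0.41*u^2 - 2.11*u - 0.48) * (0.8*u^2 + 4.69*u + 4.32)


(1) = 3*d^4 - 36*d^3 - 45*d^2 + 1758*d - 5040
(2) = -27*l^5 + 3*l^4 - 19*l^3 + 42*l^2 + 8*l + 5
(3) = -18.8914*t^5 - 11.7676*t^4 - 33.9195*t^3 - 45.4753*t^2 - 14.512*t - 2.79
(4) = 2.19*s^3 - 0.49*s^2 - 4.96*s + 2.42
(5) = 0.328*u^4 + 0.2349*u^3 - 8.5087*u^2 - 11.3664*u - 2.0736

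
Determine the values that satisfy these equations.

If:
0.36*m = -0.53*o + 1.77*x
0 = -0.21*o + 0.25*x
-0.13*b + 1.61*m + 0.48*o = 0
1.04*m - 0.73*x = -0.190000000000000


Then:
b = -3.23
m = -0.23
o = -0.09
x = -0.07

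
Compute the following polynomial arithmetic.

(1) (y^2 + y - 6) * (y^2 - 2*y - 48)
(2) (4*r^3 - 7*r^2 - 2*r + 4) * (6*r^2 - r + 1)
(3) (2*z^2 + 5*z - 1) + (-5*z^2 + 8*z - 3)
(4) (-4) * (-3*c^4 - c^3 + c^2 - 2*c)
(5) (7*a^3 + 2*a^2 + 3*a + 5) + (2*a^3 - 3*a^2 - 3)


(1) = y^4 - y^3 - 56*y^2 - 36*y + 288
(2) = 24*r^5 - 46*r^4 - r^3 + 19*r^2 - 6*r + 4
(3) = -3*z^2 + 13*z - 4
(4) = 12*c^4 + 4*c^3 - 4*c^2 + 8*c
(5) = 9*a^3 - a^2 + 3*a + 2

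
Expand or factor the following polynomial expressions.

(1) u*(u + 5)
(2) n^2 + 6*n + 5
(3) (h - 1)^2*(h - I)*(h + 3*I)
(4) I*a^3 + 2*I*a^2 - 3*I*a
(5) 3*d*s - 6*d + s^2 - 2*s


(1) = u^2 + 5*u
(2) = (n + 1)*(n + 5)
(3) = h^4 - 2*h^3 + 2*I*h^3 + 4*h^2 - 4*I*h^2 - 6*h + 2*I*h + 3
(4) = a*(a + 3)*(I*a - I)
(5) = (3*d + s)*(s - 2)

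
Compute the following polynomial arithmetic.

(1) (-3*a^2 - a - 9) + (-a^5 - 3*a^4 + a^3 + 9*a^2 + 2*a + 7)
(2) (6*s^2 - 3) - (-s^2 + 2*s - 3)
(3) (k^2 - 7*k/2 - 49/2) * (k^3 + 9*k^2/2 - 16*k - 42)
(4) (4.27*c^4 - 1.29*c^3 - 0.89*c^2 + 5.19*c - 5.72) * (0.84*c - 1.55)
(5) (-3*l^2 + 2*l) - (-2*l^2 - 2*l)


(1) = -a^5 - 3*a^4 + a^3 + 6*a^2 + a - 2
(2) = 7*s^2 - 2*s
(3) = k^5 + k^4 - 225*k^3/4 - 385*k^2/4 + 539*k + 1029
(4) = 3.5868*c^5 - 7.7021*c^4 + 1.2519*c^3 + 5.7391*c^2 - 12.8493*c + 8.866
(5) = -l^2 + 4*l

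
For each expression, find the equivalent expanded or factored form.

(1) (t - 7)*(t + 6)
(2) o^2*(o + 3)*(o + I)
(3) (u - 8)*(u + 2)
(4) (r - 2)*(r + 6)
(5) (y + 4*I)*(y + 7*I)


(1) = t^2 - t - 42
(2) = o^4 + 3*o^3 + I*o^3 + 3*I*o^2
(3) = u^2 - 6*u - 16
(4) = r^2 + 4*r - 12
(5) = y^2 + 11*I*y - 28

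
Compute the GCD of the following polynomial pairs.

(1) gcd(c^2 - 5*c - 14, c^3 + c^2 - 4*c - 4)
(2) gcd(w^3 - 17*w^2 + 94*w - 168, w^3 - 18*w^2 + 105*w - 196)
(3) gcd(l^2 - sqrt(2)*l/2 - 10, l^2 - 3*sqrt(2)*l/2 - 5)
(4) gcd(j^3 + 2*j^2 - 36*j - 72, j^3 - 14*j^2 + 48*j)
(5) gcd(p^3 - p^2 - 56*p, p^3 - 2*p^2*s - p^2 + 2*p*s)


(1) = gcd((c - 7)*(c + 2), (c - 2)*(c + 1)*(c + 2)) = c + 2
(2) = gcd((w - 7)*(w - 6)*(w - 4), (w - 7)^2*(w - 4)) = w^2 - 11*w + 28
(3) = l - 5*sqrt(2)/2
(4) = gcd((j - 6)*(j + 2)*(j + 6), j*(j - 8)*(j - 6)) = j - 6
(5) = p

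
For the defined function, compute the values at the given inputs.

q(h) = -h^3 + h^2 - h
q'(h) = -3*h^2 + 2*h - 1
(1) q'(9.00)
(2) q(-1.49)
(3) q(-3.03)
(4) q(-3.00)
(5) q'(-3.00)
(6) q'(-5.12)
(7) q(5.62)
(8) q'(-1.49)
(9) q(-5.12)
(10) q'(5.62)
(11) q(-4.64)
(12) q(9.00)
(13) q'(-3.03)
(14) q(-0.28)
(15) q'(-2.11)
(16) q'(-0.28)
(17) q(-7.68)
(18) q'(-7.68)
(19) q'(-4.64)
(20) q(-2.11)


(1) = -226.00
(2) = 7.02
(3) = 40.03
(4) = 39.00
(5) = -34.00
(6) = -89.88
(7) = -151.54
(8) = -10.64
(9) = 165.55
(10) = -84.51
(11) = 126.07
(12) = -657.00
(13) = -34.60
(14) = 0.38
(15) = -18.58
(16) = -1.80
(17) = 519.65
(18) = -193.31
(19) = -74.87
(20) = 15.96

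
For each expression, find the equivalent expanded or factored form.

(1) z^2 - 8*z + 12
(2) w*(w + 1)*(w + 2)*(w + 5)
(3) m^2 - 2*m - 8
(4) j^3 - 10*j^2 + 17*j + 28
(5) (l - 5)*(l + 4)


(1) = (z - 6)*(z - 2)
(2) = w^4 + 8*w^3 + 17*w^2 + 10*w
(3) = (m - 4)*(m + 2)
(4) = (j - 7)*(j - 4)*(j + 1)
(5) = l^2 - l - 20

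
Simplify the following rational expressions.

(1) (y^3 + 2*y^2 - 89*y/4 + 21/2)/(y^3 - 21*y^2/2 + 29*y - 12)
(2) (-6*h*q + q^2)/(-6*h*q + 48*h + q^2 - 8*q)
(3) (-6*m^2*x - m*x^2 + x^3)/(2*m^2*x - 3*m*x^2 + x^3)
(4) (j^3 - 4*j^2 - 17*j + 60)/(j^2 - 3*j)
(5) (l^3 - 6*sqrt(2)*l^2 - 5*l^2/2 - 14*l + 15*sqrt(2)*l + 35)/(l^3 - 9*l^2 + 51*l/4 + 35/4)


(1) = (2*y^2 + 5*y - 42)/(2*y^2 - 20*y + 48)
(2) = q/(q - 8)
(3) = (-6*m^2 - m*x + x^2)/(2*m^2 - 3*m*x + x^2)
(4) = (j^2 - j - 20)/j
(5) = (8*l^2 - 48*sqrt(2)*l - 112)/(8*l^2 - 52*l - 28)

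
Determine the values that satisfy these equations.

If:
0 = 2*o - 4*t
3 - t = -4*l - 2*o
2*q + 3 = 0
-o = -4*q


Then:
l = 3/2
o = -6
q = -3/2
t = -3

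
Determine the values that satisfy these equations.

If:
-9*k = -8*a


Then:
a = 9*k/8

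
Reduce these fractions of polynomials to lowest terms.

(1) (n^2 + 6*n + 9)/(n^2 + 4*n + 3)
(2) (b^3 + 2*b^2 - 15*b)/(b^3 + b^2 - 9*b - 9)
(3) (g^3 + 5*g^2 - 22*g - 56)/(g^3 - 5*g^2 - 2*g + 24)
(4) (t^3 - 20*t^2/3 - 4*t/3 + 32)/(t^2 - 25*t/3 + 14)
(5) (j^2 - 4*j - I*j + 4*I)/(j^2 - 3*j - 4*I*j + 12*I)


(1) = (n + 3)/(n + 1)
(2) = (b^2 + 5*b)/(b^2 + 4*b + 3)
(3) = (g + 7)/(g - 3)
(4) = (3*t^2 - 2*t - 16)/(3*t - 7)
(5) = (j^2 + j*(-4 - I) + 4*I)/(j^2 + j*(-3 - 4*I) + 12*I)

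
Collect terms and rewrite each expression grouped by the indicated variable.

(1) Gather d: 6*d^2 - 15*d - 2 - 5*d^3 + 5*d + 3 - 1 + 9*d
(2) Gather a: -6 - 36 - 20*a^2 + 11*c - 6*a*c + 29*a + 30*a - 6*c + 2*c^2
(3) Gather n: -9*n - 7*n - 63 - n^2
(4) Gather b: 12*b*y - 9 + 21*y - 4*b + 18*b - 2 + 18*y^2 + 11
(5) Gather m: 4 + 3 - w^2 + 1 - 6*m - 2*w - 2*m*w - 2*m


(1) = -5*d^3 + 6*d^2 - d
(2) = -20*a^2 + a*(59 - 6*c) + 2*c^2 + 5*c - 42
(3) = -n^2 - 16*n - 63
(4) = b*(12*y + 14) + 18*y^2 + 21*y
(5) = m*(-2*w - 8) - w^2 - 2*w + 8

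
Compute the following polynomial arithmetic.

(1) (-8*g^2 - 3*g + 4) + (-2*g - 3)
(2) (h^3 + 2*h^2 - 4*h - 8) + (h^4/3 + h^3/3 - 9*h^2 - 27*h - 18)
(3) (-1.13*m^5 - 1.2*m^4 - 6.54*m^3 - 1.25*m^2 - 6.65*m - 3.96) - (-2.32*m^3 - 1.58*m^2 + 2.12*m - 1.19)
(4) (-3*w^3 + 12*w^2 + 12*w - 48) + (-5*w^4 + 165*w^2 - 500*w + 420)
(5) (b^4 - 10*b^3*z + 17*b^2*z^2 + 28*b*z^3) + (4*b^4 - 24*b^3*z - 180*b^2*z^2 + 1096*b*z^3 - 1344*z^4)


(1) = -8*g^2 - 5*g + 1
(2) = h^4/3 + 4*h^3/3 - 7*h^2 - 31*h - 26
(3) = -1.13*m^5 - 1.2*m^4 - 4.22*m^3 + 0.33*m^2 - 8.77*m - 2.77
(4) = -5*w^4 - 3*w^3 + 177*w^2 - 488*w + 372
(5) = 5*b^4 - 34*b^3*z - 163*b^2*z^2 + 1124*b*z^3 - 1344*z^4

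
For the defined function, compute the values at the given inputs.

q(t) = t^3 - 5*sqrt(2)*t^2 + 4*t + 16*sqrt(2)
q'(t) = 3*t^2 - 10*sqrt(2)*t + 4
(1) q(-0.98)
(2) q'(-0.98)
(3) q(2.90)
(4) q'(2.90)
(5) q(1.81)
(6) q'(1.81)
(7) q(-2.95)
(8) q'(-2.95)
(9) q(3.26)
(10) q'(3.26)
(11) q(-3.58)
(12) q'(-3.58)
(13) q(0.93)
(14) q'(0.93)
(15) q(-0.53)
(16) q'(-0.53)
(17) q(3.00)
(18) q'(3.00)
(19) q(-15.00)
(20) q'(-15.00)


(1) = 10.98
(2) = 20.74
(3) = -0.85
(4) = -11.78
(5) = 12.63
(6) = -11.77
(7) = -76.38
(8) = 71.83
(9) = -4.84
(10) = -10.22
(11) = -128.20
(12) = 93.08
(13) = 21.04
(14) = -6.56
(15) = 18.37
(16) = 12.34
(17) = -2.01
(18) = -11.43
(19) = -5003.36
(20) = 891.13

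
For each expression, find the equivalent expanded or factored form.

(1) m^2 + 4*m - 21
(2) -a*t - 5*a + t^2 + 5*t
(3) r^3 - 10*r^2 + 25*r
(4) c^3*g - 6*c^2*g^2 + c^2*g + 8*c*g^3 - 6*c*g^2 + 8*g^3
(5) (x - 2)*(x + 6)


(1) = (m - 3)*(m + 7)
(2) = (-a + t)*(t + 5)
(3) = r*(r - 5)^2
(4) = (c - 4*g)*(c - 2*g)*(c*g + g)
(5) = x^2 + 4*x - 12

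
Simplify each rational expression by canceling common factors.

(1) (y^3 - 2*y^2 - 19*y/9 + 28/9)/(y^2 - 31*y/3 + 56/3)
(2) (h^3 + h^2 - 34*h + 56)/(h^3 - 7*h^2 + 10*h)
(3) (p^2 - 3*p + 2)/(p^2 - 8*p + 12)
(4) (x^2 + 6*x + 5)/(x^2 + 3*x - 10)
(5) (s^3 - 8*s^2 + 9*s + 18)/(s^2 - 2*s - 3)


(1) = (3*y^2 + y - 4)/(3*y - 24)
(2) = (h^2 + 3*h - 28)/(h^2 - 5*h)
(3) = (p - 1)/(p - 6)
(4) = (x + 1)/(x - 2)
(5) = s - 6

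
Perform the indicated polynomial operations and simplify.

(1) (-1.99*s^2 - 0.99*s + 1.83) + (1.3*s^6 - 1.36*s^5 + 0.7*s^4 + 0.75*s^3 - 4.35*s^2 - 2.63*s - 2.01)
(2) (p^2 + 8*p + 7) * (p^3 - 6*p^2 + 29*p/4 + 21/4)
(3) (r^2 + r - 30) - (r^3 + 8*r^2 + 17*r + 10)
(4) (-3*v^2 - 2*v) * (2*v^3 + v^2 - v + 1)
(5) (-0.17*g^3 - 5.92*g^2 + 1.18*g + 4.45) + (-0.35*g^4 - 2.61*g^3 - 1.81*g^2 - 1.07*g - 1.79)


(1) = 1.3*s^6 - 1.36*s^5 + 0.7*s^4 + 0.75*s^3 - 6.34*s^2 - 3.62*s - 0.18
(2) = p^5 + 2*p^4 - 135*p^3/4 + 85*p^2/4 + 371*p/4 + 147/4
(3) = -r^3 - 7*r^2 - 16*r - 40
(4) = -6*v^5 - 7*v^4 + v^3 - v^2 - 2*v
(5) = -0.35*g^4 - 2.78*g^3 - 7.73*g^2 + 0.11*g + 2.66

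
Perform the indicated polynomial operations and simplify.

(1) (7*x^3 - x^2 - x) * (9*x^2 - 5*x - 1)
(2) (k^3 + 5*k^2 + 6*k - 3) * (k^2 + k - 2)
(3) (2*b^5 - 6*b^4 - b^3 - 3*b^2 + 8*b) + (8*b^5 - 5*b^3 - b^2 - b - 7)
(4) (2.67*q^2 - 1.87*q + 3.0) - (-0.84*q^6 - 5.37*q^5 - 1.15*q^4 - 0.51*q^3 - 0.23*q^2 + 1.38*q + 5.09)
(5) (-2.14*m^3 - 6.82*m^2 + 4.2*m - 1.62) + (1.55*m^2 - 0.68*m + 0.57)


(1) = 63*x^5 - 44*x^4 - 11*x^3 + 6*x^2 + x
(2) = k^5 + 6*k^4 + 9*k^3 - 7*k^2 - 15*k + 6
(3) = 10*b^5 - 6*b^4 - 6*b^3 - 4*b^2 + 7*b - 7
(4) = 0.84*q^6 + 5.37*q^5 + 1.15*q^4 + 0.51*q^3 + 2.9*q^2 - 3.25*q - 2.09
(5) = -2.14*m^3 - 5.27*m^2 + 3.52*m - 1.05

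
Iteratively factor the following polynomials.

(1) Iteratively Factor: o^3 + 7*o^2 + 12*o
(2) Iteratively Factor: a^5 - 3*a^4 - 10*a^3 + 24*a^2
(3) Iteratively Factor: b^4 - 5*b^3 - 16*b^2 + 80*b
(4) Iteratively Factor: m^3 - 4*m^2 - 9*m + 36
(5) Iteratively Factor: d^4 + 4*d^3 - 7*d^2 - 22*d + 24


(1) = (o)*(o^2 + 7*o + 12) = o*(o + 4)*(o + 3)
(2) = (a)*(a^4 - 3*a^3 - 10*a^2 + 24*a) = a*(a + 3)*(a^3 - 6*a^2 + 8*a) = a*(a - 4)*(a + 3)*(a^2 - 2*a) = a*(a - 4)*(a - 2)*(a + 3)*(a)
(3) = (b - 5)*(b^3 - 16*b) = (b - 5)*(b + 4)*(b^2 - 4*b) = (b - 5)*(b - 4)*(b + 4)*(b)
(4) = (m - 3)*(m^2 - m - 12) = (m - 4)*(m - 3)*(m + 3)
(5) = (d - 2)*(d^3 + 6*d^2 + 5*d - 12) = (d - 2)*(d - 1)*(d^2 + 7*d + 12) = (d - 2)*(d - 1)*(d + 4)*(d + 3)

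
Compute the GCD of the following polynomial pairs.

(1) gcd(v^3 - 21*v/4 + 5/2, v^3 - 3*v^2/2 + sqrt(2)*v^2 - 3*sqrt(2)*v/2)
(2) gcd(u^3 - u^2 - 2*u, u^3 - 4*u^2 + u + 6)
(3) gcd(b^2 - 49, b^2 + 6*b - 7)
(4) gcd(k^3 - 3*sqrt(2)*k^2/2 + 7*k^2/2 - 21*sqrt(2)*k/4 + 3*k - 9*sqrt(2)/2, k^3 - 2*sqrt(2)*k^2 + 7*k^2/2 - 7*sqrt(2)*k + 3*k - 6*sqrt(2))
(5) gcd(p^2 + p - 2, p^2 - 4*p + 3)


(1) = gcd((v - 2)*(v - 1/2)*(v + 5/2), v*(v - 3/2)*(v + sqrt(2))) = 1
(2) = gcd(u*(u - 2)*(u + 1), (u - 3)*(u - 2)*(u + 1)) = u^2 - u - 2
(3) = b + 7
(4) = gcd((k + 3/2)*(k + 2)*(k - 3*sqrt(2)/2), (k + 3/2)*(k + 2)*(k - 2*sqrt(2))) = k^2 + 7*k/2 + 3
(5) = p - 1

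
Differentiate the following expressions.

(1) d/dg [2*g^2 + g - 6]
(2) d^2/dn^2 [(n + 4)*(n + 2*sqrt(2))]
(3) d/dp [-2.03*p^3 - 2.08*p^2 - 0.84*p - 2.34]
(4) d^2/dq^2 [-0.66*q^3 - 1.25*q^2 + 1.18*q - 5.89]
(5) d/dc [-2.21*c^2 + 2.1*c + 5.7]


(1) = 4*g + 1
(2) = 2
(3) = -6.09*p^2 - 4.16*p - 0.84
(4) = -3.96*q - 2.5
(5) = 2.1 - 4.42*c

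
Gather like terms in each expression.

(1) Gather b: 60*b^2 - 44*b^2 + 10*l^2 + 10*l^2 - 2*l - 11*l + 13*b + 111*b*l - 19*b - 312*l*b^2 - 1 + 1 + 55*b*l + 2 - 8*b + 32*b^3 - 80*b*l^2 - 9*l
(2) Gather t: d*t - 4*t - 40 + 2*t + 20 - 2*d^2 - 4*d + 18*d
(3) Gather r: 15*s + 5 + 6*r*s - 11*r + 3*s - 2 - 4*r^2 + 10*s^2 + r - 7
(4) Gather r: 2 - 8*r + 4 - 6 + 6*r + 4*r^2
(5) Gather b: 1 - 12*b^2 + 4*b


(1) = 32*b^3 + b^2*(16 - 312*l) + b*(-80*l^2 + 166*l - 14) + 20*l^2 - 22*l + 2
(2) = -2*d^2 + 14*d + t*(d - 2) - 20
(3) = -4*r^2 + r*(6*s - 10) + 10*s^2 + 18*s - 4
(4) = 4*r^2 - 2*r
(5) = -12*b^2 + 4*b + 1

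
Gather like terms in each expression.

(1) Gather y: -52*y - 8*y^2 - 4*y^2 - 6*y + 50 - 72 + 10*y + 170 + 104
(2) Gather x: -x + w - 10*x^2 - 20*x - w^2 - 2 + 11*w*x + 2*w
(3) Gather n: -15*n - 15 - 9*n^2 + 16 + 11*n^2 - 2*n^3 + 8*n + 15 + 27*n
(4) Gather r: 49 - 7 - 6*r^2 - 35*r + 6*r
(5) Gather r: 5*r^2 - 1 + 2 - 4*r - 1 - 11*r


(1) = -12*y^2 - 48*y + 252
(2) = -w^2 + 3*w - 10*x^2 + x*(11*w - 21) - 2
(3) = -2*n^3 + 2*n^2 + 20*n + 16
(4) = -6*r^2 - 29*r + 42
(5) = 5*r^2 - 15*r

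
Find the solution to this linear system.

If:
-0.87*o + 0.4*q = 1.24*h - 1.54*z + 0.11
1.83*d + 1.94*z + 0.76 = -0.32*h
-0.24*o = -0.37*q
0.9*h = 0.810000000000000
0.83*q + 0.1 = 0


Then:
d = -1.34
h = 0.90
o = -0.19
q = -0.12
z = 0.72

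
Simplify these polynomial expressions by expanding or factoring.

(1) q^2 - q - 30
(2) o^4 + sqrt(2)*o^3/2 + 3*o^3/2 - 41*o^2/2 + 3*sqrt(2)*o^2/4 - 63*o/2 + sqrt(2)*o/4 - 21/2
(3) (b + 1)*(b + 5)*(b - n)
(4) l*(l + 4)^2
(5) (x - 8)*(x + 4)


(1) = (q - 6)*(q + 5)
(2) = (o + 1/2)*(o + 1)*(o - 3*sqrt(2))*(o + 7*sqrt(2)/2)
(3) = b^3 - b^2*n + 6*b^2 - 6*b*n + 5*b - 5*n
(4) = l^3 + 8*l^2 + 16*l
(5) = x^2 - 4*x - 32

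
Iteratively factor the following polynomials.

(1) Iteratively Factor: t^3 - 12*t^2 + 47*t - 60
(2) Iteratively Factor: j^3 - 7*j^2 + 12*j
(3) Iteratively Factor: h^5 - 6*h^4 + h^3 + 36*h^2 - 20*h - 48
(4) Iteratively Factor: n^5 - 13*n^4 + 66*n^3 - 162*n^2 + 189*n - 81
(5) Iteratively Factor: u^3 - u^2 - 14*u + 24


(1) = (t - 3)*(t^2 - 9*t + 20) = (t - 5)*(t - 3)*(t - 4)
(2) = (j)*(j^2 - 7*j + 12) = j*(j - 3)*(j - 4)
(3) = (h - 2)*(h^4 - 4*h^3 - 7*h^2 + 22*h + 24) = (h - 3)*(h - 2)*(h^3 - h^2 - 10*h - 8) = (h - 3)*(h - 2)*(h + 2)*(h^2 - 3*h - 4) = (h - 3)*(h - 2)*(h + 1)*(h + 2)*(h - 4)
(4) = (n - 3)*(n^4 - 10*n^3 + 36*n^2 - 54*n + 27) = (n - 3)^2*(n^3 - 7*n^2 + 15*n - 9) = (n - 3)^2*(n - 1)*(n^2 - 6*n + 9) = (n - 3)^3*(n - 1)*(n - 3)
(5) = (u - 2)*(u^2 + u - 12) = (u - 3)*(u - 2)*(u + 4)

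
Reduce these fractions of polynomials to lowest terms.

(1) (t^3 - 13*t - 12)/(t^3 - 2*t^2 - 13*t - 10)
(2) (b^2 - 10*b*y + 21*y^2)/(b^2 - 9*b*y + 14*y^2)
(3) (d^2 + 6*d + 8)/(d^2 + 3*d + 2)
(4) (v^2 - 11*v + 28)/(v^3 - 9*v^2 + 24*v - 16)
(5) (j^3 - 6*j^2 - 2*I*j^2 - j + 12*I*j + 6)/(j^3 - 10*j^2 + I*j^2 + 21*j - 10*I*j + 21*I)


(1) = (t^2 - t - 12)/(t^2 - 3*t - 10)
(2) = (-b + 3*y)/(-b + 2*y)
(3) = (d + 4)/(d + 1)
(4) = (v - 7)/(v^2 - 5*v + 4)
(5) = (j^3 + j^2*(-6 - 2*I) + j*(-1 + 12*I) + 6)/(j^3 + j^2*(-10 + I) + j*(21 - 10*I) + 21*I)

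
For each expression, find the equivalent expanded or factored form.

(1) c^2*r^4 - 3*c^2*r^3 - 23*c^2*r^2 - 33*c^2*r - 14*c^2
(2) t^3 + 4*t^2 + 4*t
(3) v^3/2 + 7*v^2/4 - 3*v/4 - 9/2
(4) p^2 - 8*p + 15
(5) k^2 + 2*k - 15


(1) = (r - 7)*(r + 2)*(c*r + c)^2
(2) = t*(t + 2)^2
(3) = (v/2 + 1)*(v - 3/2)*(v + 3)
(4) = (p - 5)*(p - 3)
(5) = (k - 3)*(k + 5)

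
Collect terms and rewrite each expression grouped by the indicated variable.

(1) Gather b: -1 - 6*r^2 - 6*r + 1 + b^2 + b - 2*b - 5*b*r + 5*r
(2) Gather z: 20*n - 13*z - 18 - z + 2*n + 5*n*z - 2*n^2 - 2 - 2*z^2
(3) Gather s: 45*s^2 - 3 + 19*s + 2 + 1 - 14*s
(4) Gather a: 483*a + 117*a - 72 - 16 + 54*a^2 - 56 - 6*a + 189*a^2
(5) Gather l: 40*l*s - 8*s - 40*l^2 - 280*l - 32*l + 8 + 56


(1) = b^2 + b*(-5*r - 1) - 6*r^2 - r
(2) = -2*n^2 + 22*n - 2*z^2 + z*(5*n - 14) - 20
(3) = 45*s^2 + 5*s
(4) = 243*a^2 + 594*a - 144
(5) = -40*l^2 + l*(40*s - 312) - 8*s + 64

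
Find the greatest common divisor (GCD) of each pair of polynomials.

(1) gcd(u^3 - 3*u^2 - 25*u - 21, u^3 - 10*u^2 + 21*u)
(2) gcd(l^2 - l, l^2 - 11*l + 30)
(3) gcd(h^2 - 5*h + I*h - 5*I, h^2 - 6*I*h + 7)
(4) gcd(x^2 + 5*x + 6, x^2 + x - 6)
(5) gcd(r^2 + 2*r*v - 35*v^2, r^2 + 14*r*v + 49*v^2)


(1) = gcd((u - 7)*(u + 1)*(u + 3), u*(u - 7)*(u - 3)) = u - 7
(2) = 1
(3) = gcd((h - 5)*(h + I), (h - 7*I)*(h + I)) = h + I
(4) = x + 3
(5) = gcd((r - 5*v)*(r + 7*v), (r + 7*v)^2) = r + 7*v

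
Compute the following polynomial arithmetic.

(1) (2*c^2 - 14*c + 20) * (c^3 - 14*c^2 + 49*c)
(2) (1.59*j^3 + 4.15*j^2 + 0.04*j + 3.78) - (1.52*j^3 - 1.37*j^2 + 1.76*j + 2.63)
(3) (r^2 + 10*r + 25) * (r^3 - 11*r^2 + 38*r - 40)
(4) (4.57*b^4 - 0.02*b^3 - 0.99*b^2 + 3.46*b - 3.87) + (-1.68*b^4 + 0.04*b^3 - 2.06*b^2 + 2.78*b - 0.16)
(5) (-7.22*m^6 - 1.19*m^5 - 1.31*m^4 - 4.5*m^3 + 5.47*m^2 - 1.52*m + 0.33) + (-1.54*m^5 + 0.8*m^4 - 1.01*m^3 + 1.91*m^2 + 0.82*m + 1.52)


(1) = 2*c^5 - 42*c^4 + 314*c^3 - 966*c^2 + 980*c
(2) = 0.07*j^3 + 5.52*j^2 - 1.72*j + 1.15
(3) = r^5 - r^4 - 47*r^3 + 65*r^2 + 550*r - 1000
(4) = 2.89*b^4 + 0.02*b^3 - 3.05*b^2 + 6.24*b - 4.03
(5) = -7.22*m^6 - 2.73*m^5 - 0.51*m^4 - 5.51*m^3 + 7.38*m^2 - 0.7*m + 1.85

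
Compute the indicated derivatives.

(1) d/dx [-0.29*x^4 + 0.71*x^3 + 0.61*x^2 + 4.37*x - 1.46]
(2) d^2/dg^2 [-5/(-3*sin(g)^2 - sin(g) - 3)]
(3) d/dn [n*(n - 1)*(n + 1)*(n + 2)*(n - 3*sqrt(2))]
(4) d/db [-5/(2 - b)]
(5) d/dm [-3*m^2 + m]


(1) = -1.16*x^3 + 2.13*x^2 + 1.22*x + 4.37
(2) = 5*(-36*sin(g)^4 - 9*sin(g)^3 + 89*sin(g)^2 + 21*sin(g) - 16)/(3*sin(g)^2 + sin(g) + 3)^3
(3) = 5*n^4 - 12*sqrt(2)*n^3 + 8*n^3 - 18*sqrt(2)*n^2 - 3*n^2 - 4*n + 6*sqrt(2)*n + 6*sqrt(2)
(4) = -5/(b - 2)^2
(5) = 1 - 6*m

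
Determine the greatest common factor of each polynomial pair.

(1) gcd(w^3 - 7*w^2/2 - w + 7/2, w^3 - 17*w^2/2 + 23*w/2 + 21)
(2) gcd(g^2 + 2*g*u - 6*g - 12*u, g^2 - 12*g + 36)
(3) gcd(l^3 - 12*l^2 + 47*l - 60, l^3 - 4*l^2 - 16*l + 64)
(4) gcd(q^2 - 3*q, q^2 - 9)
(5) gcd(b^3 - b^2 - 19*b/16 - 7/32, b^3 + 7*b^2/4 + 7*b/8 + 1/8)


(1) = gcd((w - 7/2)*(w - 1)*(w + 1), (w - 6)*(w - 7/2)*(w + 1)) = w^2 - 5*w/2 - 7/2
(2) = gcd((g - 6)*(g + 2*u), (g - 6)^2) = g - 6
(3) = gcd((l - 5)*(l - 4)*(l - 3), (l - 4)^2*(l + 4)) = l - 4
(4) = q - 3
(5) = b^2 + 3*b/4 + 1/8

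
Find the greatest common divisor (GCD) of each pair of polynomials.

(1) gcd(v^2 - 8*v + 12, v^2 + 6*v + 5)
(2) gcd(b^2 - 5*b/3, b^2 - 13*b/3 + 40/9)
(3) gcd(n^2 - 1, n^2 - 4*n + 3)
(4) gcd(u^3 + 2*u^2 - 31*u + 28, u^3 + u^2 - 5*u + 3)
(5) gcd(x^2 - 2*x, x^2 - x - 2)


(1) = 1
(2) = gcd(b*(b - 5/3), (b - 8/3)*(b - 5/3)) = b - 5/3
(3) = gcd((n - 1)*(n + 1), (n - 3)*(n - 1)) = n - 1
(4) = u - 1
(5) = x - 2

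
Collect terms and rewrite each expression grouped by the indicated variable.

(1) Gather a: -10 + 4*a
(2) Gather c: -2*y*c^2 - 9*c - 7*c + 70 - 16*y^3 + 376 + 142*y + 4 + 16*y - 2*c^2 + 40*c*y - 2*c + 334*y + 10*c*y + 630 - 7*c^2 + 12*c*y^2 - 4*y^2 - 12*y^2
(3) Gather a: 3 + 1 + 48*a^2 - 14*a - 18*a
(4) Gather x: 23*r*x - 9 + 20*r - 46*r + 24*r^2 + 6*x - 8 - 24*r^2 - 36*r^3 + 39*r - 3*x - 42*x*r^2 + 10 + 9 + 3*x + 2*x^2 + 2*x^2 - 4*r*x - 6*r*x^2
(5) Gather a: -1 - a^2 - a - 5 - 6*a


(1) = 4*a - 10
(2) = c^2*(-2*y - 9) + c*(12*y^2 + 50*y - 18) - 16*y^3 - 16*y^2 + 492*y + 1080
(3) = 48*a^2 - 32*a + 4
(4) = -36*r^3 + 13*r + x^2*(4 - 6*r) + x*(-42*r^2 + 19*r + 6) + 2
(5) = -a^2 - 7*a - 6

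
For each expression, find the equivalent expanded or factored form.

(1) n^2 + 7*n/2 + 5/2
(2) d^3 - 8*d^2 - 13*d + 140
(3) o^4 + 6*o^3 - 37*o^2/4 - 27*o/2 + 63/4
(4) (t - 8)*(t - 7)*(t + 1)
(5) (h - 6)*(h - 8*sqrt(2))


(1) = (n + 1)*(n + 5/2)
(2) = (d - 7)*(d - 5)*(d + 4)
(3) = (o - 3/2)*(o - 1)*(o + 3/2)*(o + 7)
(4) = t^3 - 14*t^2 + 41*t + 56
(5) = h^2 - 8*sqrt(2)*h - 6*h + 48*sqrt(2)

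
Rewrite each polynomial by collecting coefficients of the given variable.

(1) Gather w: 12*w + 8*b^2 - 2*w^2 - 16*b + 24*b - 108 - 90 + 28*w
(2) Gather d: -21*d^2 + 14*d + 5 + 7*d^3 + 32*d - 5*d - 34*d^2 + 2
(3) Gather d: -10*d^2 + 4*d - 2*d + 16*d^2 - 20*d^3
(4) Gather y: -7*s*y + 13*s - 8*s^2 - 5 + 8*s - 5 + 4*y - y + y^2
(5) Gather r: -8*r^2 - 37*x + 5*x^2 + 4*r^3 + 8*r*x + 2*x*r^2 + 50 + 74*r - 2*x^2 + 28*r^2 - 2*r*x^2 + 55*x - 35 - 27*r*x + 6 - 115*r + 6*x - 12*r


(1) = 8*b^2 + 8*b - 2*w^2 + 40*w - 198
(2) = 7*d^3 - 55*d^2 + 41*d + 7
(3) = -20*d^3 + 6*d^2 + 2*d
(4) = -8*s^2 + 21*s + y^2 + y*(3 - 7*s) - 10
(5) = 4*r^3 + r^2*(2*x + 20) + r*(-2*x^2 - 19*x - 53) + 3*x^2 + 24*x + 21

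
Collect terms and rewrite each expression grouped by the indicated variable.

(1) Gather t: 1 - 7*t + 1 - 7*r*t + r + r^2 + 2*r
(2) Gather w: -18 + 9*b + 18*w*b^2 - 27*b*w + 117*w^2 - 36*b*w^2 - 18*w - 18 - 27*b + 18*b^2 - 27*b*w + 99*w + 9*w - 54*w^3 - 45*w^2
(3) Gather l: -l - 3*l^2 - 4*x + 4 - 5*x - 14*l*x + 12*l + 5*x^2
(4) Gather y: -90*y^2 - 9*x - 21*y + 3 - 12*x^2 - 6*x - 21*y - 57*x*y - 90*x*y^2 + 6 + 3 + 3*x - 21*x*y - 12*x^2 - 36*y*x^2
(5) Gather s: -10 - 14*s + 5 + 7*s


(1) = r^2 + 3*r + t*(-7*r - 7) + 2
(2) = 18*b^2 - 18*b - 54*w^3 + w^2*(72 - 36*b) + w*(18*b^2 - 54*b + 90) - 36
(3) = -3*l^2 + l*(11 - 14*x) + 5*x^2 - 9*x + 4
(4) = -24*x^2 - 12*x + y^2*(-90*x - 90) + y*(-36*x^2 - 78*x - 42) + 12
(5) = -7*s - 5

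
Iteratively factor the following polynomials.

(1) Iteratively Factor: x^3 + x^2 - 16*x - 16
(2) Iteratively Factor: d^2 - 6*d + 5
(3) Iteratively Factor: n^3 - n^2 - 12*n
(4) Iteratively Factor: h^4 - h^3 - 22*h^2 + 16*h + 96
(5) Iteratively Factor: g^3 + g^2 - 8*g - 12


(1) = (x + 1)*(x^2 - 16) = (x + 1)*(x + 4)*(x - 4)
(2) = (d - 5)*(d - 1)
(3) = (n)*(n^2 - n - 12) = n*(n - 4)*(n + 3)
(4) = (h + 2)*(h^3 - 3*h^2 - 16*h + 48) = (h + 2)*(h + 4)*(h^2 - 7*h + 12) = (h - 4)*(h + 2)*(h + 4)*(h - 3)
(5) = (g - 3)*(g^2 + 4*g + 4) = (g - 3)*(g + 2)*(g + 2)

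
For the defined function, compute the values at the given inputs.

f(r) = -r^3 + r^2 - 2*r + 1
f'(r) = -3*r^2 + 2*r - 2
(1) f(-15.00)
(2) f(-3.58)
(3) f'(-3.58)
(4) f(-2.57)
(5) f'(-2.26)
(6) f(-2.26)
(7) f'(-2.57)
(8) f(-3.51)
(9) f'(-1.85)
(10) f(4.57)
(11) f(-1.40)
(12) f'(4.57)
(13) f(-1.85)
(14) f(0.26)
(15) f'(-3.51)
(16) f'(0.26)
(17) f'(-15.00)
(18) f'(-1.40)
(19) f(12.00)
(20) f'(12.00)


(1) = 3631.00
(2) = 66.86
(3) = -47.61
(4) = 29.72
(5) = -21.84
(6) = 22.17
(7) = -26.95
(8) = 63.58
(9) = -15.97
(10) = -82.70
(11) = 8.50
(12) = -55.51
(13) = 14.45
(14) = 0.53
(15) = -45.98
(16) = -1.68
(17) = -707.00
(18) = -10.68
(19) = -1607.00
(20) = -410.00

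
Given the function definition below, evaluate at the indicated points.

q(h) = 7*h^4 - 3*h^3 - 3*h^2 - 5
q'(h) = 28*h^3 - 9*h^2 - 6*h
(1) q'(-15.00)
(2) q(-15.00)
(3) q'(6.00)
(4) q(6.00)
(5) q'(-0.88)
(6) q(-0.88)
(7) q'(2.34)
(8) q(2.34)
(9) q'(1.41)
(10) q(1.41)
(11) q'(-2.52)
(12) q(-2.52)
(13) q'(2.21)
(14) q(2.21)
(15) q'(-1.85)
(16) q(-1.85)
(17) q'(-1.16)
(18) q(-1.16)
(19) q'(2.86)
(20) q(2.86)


(1) = -96435.00
(2) = 363820.00
(3) = 5688.00
(4) = 8311.00
(5) = -20.77
(6) = -1.08
(7) = 295.44
(8) = 150.01
(9) = 52.14
(10) = 8.29
(11) = -490.12
(12) = 306.25
(13) = 245.01
(14) = 114.95
(15) = -196.99
(16) = 85.72
(17) = -48.86
(18) = 8.32
(19) = 564.25
(20) = 368.62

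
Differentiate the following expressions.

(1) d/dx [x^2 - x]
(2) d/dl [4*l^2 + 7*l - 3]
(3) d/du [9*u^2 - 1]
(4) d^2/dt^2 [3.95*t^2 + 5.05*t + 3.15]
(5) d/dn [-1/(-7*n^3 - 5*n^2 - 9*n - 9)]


(1) = 2*x - 1
(2) = 8*l + 7
(3) = 18*u
(4) = 7.90000000000000
(5) = (-21*n^2 - 10*n - 9)/(7*n^3 + 5*n^2 + 9*n + 9)^2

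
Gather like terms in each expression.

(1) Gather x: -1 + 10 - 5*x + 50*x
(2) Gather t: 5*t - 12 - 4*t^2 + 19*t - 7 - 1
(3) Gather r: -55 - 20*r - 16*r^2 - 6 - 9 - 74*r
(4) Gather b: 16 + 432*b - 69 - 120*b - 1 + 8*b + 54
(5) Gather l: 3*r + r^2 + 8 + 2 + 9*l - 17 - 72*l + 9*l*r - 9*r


(1) = 45*x + 9
(2) = -4*t^2 + 24*t - 20
(3) = -16*r^2 - 94*r - 70
(4) = 320*b
(5) = l*(9*r - 63) + r^2 - 6*r - 7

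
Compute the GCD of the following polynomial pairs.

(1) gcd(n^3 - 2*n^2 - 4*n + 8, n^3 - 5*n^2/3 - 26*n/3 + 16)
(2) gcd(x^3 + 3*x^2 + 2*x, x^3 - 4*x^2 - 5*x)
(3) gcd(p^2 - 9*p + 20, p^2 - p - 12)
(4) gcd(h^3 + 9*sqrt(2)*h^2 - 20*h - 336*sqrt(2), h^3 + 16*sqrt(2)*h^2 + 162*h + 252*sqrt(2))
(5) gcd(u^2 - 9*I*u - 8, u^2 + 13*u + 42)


(1) = n - 2
(2) = x^2 + x
(3) = gcd((p - 5)*(p - 4), (p - 4)*(p + 3)) = p - 4
(4) = h^2 + 13*sqrt(2)*h + 84
(5) = gcd((u - 8*I)*(u - I), (u + 6)*(u + 7)) = 1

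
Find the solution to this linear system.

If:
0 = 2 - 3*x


Then:
x = 2/3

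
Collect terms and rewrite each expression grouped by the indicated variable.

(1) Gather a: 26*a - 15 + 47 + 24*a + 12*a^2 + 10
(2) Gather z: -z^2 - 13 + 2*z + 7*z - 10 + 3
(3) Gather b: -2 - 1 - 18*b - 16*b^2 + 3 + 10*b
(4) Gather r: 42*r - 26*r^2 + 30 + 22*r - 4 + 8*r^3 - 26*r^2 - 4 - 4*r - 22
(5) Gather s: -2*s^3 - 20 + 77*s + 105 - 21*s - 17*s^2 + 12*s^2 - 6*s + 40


(1) = 12*a^2 + 50*a + 42
(2) = -z^2 + 9*z - 20
(3) = -16*b^2 - 8*b
(4) = 8*r^3 - 52*r^2 + 60*r
(5) = -2*s^3 - 5*s^2 + 50*s + 125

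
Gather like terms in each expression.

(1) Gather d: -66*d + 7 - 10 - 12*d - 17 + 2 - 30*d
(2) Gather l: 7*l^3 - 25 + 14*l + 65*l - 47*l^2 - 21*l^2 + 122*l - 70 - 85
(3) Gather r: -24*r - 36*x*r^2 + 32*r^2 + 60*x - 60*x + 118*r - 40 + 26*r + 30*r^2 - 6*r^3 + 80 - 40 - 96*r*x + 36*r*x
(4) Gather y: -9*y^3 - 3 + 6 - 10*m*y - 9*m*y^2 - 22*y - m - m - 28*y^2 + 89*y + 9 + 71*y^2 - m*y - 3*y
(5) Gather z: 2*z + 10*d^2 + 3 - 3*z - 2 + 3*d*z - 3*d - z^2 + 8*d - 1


(1) = -108*d - 18
(2) = 7*l^3 - 68*l^2 + 201*l - 180
(3) = -6*r^3 + r^2*(62 - 36*x) + r*(120 - 60*x)
(4) = -2*m - 9*y^3 + y^2*(43 - 9*m) + y*(64 - 11*m) + 12
(5) = 10*d^2 + 5*d - z^2 + z*(3*d - 1)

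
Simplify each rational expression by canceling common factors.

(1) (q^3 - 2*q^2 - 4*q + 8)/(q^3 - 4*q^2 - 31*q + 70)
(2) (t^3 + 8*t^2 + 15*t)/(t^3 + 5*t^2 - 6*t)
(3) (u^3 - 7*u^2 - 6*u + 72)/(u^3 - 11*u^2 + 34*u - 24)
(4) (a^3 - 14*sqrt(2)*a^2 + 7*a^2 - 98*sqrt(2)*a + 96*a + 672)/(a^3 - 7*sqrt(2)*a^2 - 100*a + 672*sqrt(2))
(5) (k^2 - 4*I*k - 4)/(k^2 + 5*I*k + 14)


(1) = (q^2 - 4)/(q^2 - 2*q - 35)
(2) = (t^2 + 8*t + 15)/(t^2 + 5*t - 6)
(3) = (u + 3)/(u - 1)
(4) = (a + 7)/(a + 7*sqrt(2))
(5) = (k - 2*I)/(k + 7*I)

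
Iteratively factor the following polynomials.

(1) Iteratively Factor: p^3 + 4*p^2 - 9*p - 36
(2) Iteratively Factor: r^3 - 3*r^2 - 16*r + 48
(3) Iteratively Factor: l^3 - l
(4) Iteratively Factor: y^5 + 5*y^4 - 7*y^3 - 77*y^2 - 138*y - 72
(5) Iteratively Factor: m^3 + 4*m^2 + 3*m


(1) = (p - 3)*(p^2 + 7*p + 12) = (p - 3)*(p + 4)*(p + 3)
(2) = (r - 4)*(r^2 + r - 12) = (r - 4)*(r - 3)*(r + 4)
(3) = (l - 1)*(l^2 + l) = l*(l - 1)*(l + 1)
(4) = (y - 4)*(y^4 + 9*y^3 + 29*y^2 + 39*y + 18) = (y - 4)*(y + 3)*(y^3 + 6*y^2 + 11*y + 6) = (y - 4)*(y + 2)*(y + 3)*(y^2 + 4*y + 3) = (y - 4)*(y + 2)*(y + 3)^2*(y + 1)
(5) = (m)*(m^2 + 4*m + 3) = m*(m + 1)*(m + 3)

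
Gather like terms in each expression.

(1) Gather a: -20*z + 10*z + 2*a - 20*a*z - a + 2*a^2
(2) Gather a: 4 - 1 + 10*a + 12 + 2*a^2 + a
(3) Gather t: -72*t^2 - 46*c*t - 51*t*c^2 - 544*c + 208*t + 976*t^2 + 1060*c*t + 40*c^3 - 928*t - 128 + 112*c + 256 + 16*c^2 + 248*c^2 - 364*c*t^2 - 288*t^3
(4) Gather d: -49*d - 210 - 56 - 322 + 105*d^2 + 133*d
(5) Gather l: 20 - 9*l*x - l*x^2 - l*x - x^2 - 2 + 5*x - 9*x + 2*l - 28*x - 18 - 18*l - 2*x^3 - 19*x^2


(1) = 2*a^2 + a*(1 - 20*z) - 10*z
(2) = 2*a^2 + 11*a + 15
(3) = 40*c^3 + 264*c^2 - 432*c - 288*t^3 + t^2*(904 - 364*c) + t*(-51*c^2 + 1014*c - 720) + 128
(4) = 105*d^2 + 84*d - 588
(5) = l*(-x^2 - 10*x - 16) - 2*x^3 - 20*x^2 - 32*x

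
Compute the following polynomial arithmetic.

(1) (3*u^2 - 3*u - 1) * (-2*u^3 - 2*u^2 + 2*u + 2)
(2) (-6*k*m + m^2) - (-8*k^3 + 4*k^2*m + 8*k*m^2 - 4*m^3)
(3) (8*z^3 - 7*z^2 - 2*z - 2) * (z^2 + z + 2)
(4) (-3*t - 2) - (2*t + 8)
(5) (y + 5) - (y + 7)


(1) = -6*u^5 + 14*u^3 + 2*u^2 - 8*u - 2
(2) = 8*k^3 - 4*k^2*m - 8*k*m^2 - 6*k*m + 4*m^3 + m^2
(3) = 8*z^5 + z^4 + 7*z^3 - 18*z^2 - 6*z - 4
(4) = -5*t - 10
(5) = -2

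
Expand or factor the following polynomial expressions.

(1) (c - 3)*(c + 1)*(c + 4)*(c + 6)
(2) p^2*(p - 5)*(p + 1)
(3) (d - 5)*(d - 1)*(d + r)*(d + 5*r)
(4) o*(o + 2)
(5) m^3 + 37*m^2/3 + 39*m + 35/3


(1) = c^4 + 8*c^3 + c^2 - 78*c - 72
(2) = p^4 - 4*p^3 - 5*p^2
(3) = d^4 + 6*d^3*r - 6*d^3 + 5*d^2*r^2 - 36*d^2*r + 5*d^2 - 30*d*r^2 + 30*d*r + 25*r^2
(4) = o^2 + 2*o
(5) = (m + 1/3)*(m + 5)*(m + 7)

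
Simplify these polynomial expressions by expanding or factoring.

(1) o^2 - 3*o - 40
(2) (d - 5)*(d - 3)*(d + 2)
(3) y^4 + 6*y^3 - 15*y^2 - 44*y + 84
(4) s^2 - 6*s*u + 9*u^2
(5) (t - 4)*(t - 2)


(1) = (o - 8)*(o + 5)
(2) = d^3 - 6*d^2 - d + 30
(3) = (y - 2)^2*(y + 3)*(y + 7)
(4) = (s - 3*u)^2
(5) = t^2 - 6*t + 8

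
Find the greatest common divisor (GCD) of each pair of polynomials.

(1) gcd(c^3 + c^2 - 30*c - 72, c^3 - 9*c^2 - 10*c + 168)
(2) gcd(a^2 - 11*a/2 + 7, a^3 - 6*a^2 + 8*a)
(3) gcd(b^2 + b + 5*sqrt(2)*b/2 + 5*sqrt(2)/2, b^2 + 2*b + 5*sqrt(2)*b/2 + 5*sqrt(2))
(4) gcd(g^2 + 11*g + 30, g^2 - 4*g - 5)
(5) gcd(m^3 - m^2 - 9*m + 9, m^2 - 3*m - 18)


(1) = gcd((c - 6)*(c + 3)*(c + 4), (c - 7)*(c - 6)*(c + 4)) = c^2 - 2*c - 24
(2) = gcd((a - 7/2)*(a - 2), a*(a - 4)*(a - 2)) = a - 2
(3) = gcd((b + 1)*(b + 5*sqrt(2)/2), (b + 2)*(b + 5*sqrt(2)/2)) = b + 5*sqrt(2)/2
(4) = 1
(5) = m + 3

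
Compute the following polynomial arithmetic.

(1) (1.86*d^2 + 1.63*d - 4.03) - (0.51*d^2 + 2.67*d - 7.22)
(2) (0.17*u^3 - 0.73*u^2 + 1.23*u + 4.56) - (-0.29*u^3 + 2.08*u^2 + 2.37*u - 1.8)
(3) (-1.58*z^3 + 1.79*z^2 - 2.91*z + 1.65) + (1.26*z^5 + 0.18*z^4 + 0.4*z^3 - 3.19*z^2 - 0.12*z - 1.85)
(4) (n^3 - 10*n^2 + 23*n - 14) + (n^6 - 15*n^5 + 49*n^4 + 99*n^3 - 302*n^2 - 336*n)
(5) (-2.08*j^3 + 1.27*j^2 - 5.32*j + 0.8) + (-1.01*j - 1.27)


(1) = 1.35*d^2 - 1.04*d + 3.19
(2) = 0.46*u^3 - 2.81*u^2 - 1.14*u + 6.36
(3) = 1.26*z^5 + 0.18*z^4 - 1.18*z^3 - 1.4*z^2 - 3.03*z - 0.2
(4) = n^6 - 15*n^5 + 49*n^4 + 100*n^3 - 312*n^2 - 313*n - 14
(5) = -2.08*j^3 + 1.27*j^2 - 6.33*j - 0.47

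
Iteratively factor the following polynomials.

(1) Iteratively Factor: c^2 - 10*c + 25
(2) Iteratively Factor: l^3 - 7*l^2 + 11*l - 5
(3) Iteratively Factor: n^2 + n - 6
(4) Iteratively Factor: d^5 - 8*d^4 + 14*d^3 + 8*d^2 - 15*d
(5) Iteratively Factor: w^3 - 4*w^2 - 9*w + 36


(1) = (c - 5)*(c - 5)
(2) = (l - 1)*(l^2 - 6*l + 5) = (l - 1)^2*(l - 5)
(3) = (n - 2)*(n + 3)
(4) = (d + 1)*(d^4 - 9*d^3 + 23*d^2 - 15*d) = (d - 1)*(d + 1)*(d^3 - 8*d^2 + 15*d) = (d - 3)*(d - 1)*(d + 1)*(d^2 - 5*d) = d*(d - 3)*(d - 1)*(d + 1)*(d - 5)
(5) = (w + 3)*(w^2 - 7*w + 12) = (w - 3)*(w + 3)*(w - 4)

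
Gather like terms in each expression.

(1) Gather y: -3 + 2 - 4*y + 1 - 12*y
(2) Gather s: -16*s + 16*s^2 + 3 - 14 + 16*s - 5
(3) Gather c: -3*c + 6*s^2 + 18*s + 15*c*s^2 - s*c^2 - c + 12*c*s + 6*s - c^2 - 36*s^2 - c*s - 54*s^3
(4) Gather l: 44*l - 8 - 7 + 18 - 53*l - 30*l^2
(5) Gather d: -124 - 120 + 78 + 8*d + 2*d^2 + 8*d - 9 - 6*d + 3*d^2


(1) = -16*y
(2) = 16*s^2 - 16
(3) = c^2*(-s - 1) + c*(15*s^2 + 11*s - 4) - 54*s^3 - 30*s^2 + 24*s
(4) = -30*l^2 - 9*l + 3
(5) = 5*d^2 + 10*d - 175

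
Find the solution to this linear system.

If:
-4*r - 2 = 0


Then:
r = -1/2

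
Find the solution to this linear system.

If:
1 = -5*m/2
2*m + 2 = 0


Then:
No Solution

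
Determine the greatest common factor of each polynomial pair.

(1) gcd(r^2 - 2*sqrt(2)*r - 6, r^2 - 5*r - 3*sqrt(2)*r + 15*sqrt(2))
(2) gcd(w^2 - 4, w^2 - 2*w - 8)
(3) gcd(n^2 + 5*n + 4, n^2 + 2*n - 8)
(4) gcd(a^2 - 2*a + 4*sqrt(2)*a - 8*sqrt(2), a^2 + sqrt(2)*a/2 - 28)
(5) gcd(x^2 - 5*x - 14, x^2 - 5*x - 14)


(1) = r - 3*sqrt(2)
(2) = gcd((w - 2)*(w + 2), (w - 4)*(w + 2)) = w + 2
(3) = gcd((n + 1)*(n + 4), (n - 2)*(n + 4)) = n + 4
(4) = a + 4*sqrt(2)
(5) = gcd((x - 7)*(x + 2), (x - 7)*(x + 2)) = x^2 - 5*x - 14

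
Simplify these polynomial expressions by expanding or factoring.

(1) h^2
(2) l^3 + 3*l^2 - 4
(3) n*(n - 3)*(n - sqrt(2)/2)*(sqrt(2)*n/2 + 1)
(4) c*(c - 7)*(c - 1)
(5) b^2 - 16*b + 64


(1) = h^2
(2) = (l - 1)*(l + 2)^2
(3) = sqrt(2)*n^4/2 - 3*sqrt(2)*n^3/2 + n^3/2 - 3*n^2/2 - sqrt(2)*n^2/2 + 3*sqrt(2)*n/2
(4) = c^3 - 8*c^2 + 7*c
(5) = (b - 8)^2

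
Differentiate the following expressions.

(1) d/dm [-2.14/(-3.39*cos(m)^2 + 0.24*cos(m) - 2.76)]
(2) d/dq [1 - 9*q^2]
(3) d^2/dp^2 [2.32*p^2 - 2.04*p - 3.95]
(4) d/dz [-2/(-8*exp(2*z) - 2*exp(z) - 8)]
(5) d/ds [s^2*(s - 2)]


(1) = (14.5092*cos(m) - 0.5136)*sin(m)/(3.39*cos(m)^2 - 0.24*cos(m) + 2.76)^2
(2) = -18*q
(3) = 4.64000000000000
(4) = (-8*exp(z) - 1)*exp(z)/(4*exp(2*z) + exp(z) + 4)^2
(5) = s*(3*s - 4)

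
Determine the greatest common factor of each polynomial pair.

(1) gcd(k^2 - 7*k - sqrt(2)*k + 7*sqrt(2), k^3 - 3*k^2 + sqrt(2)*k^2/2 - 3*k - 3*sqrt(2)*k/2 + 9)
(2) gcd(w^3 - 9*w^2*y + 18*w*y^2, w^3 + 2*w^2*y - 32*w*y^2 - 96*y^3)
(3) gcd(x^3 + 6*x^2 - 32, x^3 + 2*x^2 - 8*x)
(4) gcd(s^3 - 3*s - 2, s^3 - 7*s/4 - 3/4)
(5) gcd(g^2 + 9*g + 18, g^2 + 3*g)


(1) = k - sqrt(2)
(2) = gcd(w*(w - 6*y)*(w - 3*y), (w - 6*y)*(w + 4*y)^2) = -w + 6*y
(3) = x^2 + 2*x - 8
(4) = gcd((s - 2)*(s + 1)^2, (s - 3/2)*(s + 1/2)*(s + 1)) = s + 1
(5) = g + 3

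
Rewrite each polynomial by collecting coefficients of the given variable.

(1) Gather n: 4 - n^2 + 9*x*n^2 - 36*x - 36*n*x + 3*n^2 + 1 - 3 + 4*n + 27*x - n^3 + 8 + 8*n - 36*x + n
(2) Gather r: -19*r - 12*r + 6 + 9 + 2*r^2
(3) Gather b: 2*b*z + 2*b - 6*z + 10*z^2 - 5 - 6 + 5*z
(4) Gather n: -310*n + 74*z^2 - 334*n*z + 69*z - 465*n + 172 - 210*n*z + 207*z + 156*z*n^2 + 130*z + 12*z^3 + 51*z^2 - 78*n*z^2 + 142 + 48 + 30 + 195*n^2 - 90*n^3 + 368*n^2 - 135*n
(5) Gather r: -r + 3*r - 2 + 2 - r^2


(1) = -n^3 + n^2*(9*x + 2) + n*(13 - 36*x) - 45*x + 10
(2) = 2*r^2 - 31*r + 15
(3) = b*(2*z + 2) + 10*z^2 - z - 11
(4) = -90*n^3 + n^2*(156*z + 563) + n*(-78*z^2 - 544*z - 910) + 12*z^3 + 125*z^2 + 406*z + 392
(5) = -r^2 + 2*r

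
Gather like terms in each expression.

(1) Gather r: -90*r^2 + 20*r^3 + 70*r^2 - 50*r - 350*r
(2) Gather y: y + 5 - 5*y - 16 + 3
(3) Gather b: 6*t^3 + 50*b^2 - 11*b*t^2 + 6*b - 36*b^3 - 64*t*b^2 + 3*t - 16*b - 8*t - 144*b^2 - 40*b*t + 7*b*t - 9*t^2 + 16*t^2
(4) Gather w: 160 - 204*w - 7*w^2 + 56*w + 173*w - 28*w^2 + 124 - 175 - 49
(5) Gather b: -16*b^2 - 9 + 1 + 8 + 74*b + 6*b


(1) = 20*r^3 - 20*r^2 - 400*r
(2) = -4*y - 8
(3) = -36*b^3 + b^2*(-64*t - 94) + b*(-11*t^2 - 33*t - 10) + 6*t^3 + 7*t^2 - 5*t
(4) = -35*w^2 + 25*w + 60
(5) = -16*b^2 + 80*b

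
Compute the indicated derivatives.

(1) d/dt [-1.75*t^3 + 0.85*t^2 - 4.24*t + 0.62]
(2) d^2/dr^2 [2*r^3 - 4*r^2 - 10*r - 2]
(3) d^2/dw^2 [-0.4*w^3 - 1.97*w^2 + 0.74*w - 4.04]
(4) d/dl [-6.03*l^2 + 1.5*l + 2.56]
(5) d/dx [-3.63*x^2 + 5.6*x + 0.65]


(1) = -5.25*t^2 + 1.7*t - 4.24
(2) = 12*r - 8
(3) = -2.4*w - 3.94
(4) = 1.5 - 12.06*l
(5) = 5.6 - 7.26*x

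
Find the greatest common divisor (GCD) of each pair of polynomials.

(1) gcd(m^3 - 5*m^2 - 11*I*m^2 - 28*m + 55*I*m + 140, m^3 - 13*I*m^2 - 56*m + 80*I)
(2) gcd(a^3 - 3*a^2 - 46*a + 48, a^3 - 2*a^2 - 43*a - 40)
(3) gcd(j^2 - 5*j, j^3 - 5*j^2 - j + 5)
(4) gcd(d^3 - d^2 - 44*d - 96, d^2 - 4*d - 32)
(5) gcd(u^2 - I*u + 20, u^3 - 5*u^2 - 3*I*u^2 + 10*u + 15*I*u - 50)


(1) = m - 4*I
(2) = gcd((a - 8)*(a - 1)*(a + 6), (a - 8)*(a + 1)*(a + 5)) = a - 8
(3) = gcd(j*(j - 5), (j - 5)*(j - 1)*(j + 1)) = j - 5
(4) = gcd((d - 8)*(d + 3)*(d + 4), (d - 8)*(d + 4)) = d^2 - 4*d - 32
(5) = u - 5*I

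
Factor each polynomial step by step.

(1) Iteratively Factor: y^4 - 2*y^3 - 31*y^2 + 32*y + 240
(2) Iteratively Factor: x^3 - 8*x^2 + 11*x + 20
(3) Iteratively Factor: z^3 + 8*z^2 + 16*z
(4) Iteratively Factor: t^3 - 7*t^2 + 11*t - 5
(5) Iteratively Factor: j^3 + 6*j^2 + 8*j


(1) = (y + 4)*(y^3 - 6*y^2 - 7*y + 60) = (y + 3)*(y + 4)*(y^2 - 9*y + 20) = (y - 4)*(y + 3)*(y + 4)*(y - 5)
(2) = (x - 5)*(x^2 - 3*x - 4) = (x - 5)*(x - 4)*(x + 1)
(3) = (z)*(z^2 + 8*z + 16) = z*(z + 4)*(z + 4)
(4) = (t - 5)*(t^2 - 2*t + 1) = (t - 5)*(t - 1)*(t - 1)
(5) = (j + 2)*(j^2 + 4*j) = (j + 2)*(j + 4)*(j)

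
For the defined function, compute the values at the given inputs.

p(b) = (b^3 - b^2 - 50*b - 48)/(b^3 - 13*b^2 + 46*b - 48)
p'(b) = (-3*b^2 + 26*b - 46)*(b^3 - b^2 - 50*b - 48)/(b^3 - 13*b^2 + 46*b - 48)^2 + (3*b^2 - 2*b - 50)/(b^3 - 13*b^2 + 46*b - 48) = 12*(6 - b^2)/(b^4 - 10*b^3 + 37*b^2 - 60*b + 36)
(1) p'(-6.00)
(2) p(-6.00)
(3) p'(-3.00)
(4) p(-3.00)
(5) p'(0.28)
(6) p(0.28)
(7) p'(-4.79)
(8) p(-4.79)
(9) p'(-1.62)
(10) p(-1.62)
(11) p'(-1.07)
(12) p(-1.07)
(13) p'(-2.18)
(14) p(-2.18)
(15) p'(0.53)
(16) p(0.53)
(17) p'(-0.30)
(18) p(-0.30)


(1) = -0.07
(2) = 0.00
(3) = -0.04
(4) = -0.20
(5) = 3.25
(6) = 1.72
(7) = -0.07
(8) = -0.09
(9) = 0.14
(10) = -0.16
(11) = 0.37
(12) = -0.03
(13) = 0.03
(14) = -0.21
(15) = 5.21
(16) = 2.75
(17) = 1.23
(18) = 0.53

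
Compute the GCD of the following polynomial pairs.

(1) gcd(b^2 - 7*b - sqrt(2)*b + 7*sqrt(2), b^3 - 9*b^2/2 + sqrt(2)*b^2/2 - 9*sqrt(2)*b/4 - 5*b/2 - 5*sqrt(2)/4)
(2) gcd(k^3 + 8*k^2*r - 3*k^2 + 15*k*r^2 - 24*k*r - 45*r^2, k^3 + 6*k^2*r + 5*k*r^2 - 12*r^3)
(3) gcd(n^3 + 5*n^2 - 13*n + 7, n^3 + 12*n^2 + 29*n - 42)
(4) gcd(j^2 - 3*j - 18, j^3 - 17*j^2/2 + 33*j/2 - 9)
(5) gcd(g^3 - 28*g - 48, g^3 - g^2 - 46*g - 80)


(1) = 1
(2) = gcd((k - 3)*(k + 3*r)*(k + 5*r), (k - r)*(k + 3*r)*(k + 4*r)) = k + 3*r
(3) = gcd((n - 1)^2*(n + 7), (n - 1)*(n + 6)*(n + 7)) = n^2 + 6*n - 7
(4) = gcd((j - 6)*(j + 3), (j - 6)*(j - 3/2)*(j - 1)) = j - 6
(5) = gcd((g - 6)*(g + 2)*(g + 4), (g - 8)*(g + 2)*(g + 5)) = g + 2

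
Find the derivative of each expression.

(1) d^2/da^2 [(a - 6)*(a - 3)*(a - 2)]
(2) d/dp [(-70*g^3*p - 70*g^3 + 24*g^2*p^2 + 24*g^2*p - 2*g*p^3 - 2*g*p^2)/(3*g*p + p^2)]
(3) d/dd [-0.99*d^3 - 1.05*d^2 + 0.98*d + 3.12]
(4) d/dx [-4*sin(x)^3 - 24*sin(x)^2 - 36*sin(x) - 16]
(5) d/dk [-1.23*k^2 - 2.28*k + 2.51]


(1) = 6*a - 22
(2) = 2*g*(105*g^3 + 71*g^2*p^2 + 70*g^2*p - 6*g*p^3 - 15*g*p^2 - p^4)/(p^2*(9*g^2 + 6*g*p + p^2))
(3) = -2.97*d^2 - 2.1*d + 0.98
(4) = -12*(sin(x)^2 + 4*sin(x) + 3)*cos(x)
(5) = -2.46*k - 2.28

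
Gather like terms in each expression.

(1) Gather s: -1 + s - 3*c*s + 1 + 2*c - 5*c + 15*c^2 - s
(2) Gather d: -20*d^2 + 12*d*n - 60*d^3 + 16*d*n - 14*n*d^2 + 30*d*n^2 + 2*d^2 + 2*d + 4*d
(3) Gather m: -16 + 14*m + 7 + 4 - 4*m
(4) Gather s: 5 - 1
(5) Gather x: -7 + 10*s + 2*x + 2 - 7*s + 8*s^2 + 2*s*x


(1) = 15*c^2 - 3*c*s - 3*c
(2) = -60*d^3 + d^2*(-14*n - 18) + d*(30*n^2 + 28*n + 6)
(3) = 10*m - 5
(4) = 4
(5) = 8*s^2 + 3*s + x*(2*s + 2) - 5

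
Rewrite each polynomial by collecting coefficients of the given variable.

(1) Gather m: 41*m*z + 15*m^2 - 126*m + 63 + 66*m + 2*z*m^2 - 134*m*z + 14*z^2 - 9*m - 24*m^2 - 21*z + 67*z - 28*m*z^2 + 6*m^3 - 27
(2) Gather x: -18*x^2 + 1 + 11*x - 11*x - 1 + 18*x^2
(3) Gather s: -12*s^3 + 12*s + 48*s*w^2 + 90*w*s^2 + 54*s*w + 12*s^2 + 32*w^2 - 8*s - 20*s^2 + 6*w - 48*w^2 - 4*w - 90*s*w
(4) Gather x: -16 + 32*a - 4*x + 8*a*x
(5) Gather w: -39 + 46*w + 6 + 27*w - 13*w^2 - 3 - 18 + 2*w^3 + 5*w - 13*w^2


(1) = 6*m^3 + m^2*(2*z - 9) + m*(-28*z^2 - 93*z - 69) + 14*z^2 + 46*z + 36
(2) = 0
(3) = -12*s^3 + s^2*(90*w - 8) + s*(48*w^2 - 36*w + 4) - 16*w^2 + 2*w
(4) = 32*a + x*(8*a - 4) - 16
(5) = 2*w^3 - 26*w^2 + 78*w - 54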